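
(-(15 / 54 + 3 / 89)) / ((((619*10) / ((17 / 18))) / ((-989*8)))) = 8389687 / 22311855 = 0.38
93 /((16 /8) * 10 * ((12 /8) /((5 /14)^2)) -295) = -465 /299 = -1.56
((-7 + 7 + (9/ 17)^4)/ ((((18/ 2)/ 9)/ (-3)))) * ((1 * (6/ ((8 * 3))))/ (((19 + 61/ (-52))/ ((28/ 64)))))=-199017/ 137642608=-0.00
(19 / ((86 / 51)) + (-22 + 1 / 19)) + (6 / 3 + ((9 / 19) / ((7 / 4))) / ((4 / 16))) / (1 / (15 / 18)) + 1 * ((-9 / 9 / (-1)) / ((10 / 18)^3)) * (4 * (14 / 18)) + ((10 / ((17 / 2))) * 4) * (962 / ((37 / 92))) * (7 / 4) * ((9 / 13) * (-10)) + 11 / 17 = -9943418439791 / 72917250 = -136365.79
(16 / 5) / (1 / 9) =28.80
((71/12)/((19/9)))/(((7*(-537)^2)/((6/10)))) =71/85229060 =0.00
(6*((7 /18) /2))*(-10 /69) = -35 /207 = -0.17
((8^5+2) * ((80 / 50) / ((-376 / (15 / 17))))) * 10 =-983100 / 799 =-1230.41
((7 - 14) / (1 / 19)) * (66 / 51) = -2926 / 17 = -172.12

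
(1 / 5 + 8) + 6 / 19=809 / 95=8.52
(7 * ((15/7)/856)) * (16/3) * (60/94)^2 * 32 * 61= 17568000/236363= 74.33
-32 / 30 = -16 / 15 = -1.07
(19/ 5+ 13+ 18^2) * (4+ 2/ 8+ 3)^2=179133/ 10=17913.30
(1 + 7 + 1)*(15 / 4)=135 / 4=33.75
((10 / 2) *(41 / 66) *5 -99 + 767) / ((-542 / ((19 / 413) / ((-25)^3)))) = 857147 / 230841187500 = 0.00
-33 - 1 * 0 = -33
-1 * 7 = -7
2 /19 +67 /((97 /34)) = 43476 /1843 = 23.59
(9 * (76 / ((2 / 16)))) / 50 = 109.44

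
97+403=500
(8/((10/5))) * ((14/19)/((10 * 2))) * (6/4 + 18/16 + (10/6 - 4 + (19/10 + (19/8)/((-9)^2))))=12593/38475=0.33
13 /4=3.25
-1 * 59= -59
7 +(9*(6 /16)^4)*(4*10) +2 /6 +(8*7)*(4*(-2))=-665929 /1536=-433.55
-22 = -22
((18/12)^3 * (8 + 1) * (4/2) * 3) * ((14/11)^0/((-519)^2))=81/119716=0.00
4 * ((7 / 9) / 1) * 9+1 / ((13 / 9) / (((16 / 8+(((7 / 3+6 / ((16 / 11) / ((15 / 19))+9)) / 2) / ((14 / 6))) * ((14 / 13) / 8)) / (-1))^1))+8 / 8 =66654667 / 2418728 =27.56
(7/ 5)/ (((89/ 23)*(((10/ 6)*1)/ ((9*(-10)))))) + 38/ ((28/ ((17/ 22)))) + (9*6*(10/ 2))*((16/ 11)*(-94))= -36934.85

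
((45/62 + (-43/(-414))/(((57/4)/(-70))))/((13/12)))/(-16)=-157715/12679992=-0.01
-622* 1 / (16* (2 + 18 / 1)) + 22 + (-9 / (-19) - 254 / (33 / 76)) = -56624597 / 100320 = -564.44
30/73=0.41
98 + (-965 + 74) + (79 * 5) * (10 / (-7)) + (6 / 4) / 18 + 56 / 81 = -1356.51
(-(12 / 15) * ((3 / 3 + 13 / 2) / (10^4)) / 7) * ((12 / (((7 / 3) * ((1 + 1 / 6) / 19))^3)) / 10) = -90003798 / 2573571875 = -0.03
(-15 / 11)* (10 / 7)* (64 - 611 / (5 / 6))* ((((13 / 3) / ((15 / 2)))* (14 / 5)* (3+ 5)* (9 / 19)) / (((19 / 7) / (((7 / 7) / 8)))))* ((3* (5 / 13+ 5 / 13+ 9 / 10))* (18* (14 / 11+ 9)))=340803.92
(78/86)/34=39/1462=0.03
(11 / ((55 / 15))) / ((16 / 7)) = 21 / 16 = 1.31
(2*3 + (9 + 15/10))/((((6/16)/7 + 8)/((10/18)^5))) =87500/807003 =0.11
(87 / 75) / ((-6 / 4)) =-58 / 75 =-0.77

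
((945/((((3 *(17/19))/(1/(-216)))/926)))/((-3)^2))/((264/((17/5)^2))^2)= -302537627/940896000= -0.32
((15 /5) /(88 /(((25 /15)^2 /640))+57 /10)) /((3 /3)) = 10 /67603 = 0.00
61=61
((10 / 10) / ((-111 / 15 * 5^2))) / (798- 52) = -1 / 138010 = -0.00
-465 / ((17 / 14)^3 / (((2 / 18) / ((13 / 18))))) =-2551920 / 63869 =-39.96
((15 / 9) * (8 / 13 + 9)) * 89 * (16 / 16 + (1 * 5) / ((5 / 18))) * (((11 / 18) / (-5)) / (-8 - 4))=2325125 / 8424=276.01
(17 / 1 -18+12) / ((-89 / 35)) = -385 / 89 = -4.33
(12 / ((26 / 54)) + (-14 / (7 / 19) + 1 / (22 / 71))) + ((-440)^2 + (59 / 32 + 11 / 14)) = 6201163923 / 32032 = 193592.78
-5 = -5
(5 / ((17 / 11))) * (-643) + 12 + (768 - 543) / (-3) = -36436 / 17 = -2143.29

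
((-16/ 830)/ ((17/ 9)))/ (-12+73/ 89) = 6408/ 7019725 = 0.00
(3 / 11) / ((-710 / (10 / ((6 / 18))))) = -9 / 781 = -0.01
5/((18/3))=5/6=0.83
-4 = -4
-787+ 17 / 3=-2344 / 3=-781.33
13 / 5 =2.60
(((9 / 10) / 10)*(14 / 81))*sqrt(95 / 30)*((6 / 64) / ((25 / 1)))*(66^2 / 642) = 0.00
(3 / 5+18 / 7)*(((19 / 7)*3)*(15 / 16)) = 18981 / 784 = 24.21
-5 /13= -0.38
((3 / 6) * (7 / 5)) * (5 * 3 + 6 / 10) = 273 / 25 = 10.92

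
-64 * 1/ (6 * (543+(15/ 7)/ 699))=-26096/ 1328457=-0.02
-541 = -541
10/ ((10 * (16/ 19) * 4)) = 19/ 64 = 0.30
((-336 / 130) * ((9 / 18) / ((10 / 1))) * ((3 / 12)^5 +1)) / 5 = -861 / 33280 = -0.03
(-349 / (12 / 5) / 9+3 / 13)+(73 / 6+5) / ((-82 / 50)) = -1519351 / 57564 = -26.39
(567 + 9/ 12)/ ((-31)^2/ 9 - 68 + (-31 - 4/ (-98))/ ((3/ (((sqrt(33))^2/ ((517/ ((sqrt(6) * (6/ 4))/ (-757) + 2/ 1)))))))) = 20943718929022795353/ 1381874706511404190 - 1459482211474371 * sqrt(6)/ 2763749413022808380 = 15.15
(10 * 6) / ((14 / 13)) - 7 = 341 / 7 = 48.71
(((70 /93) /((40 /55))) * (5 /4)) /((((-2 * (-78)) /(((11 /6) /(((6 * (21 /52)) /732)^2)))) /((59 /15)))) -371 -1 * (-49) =1624797943 /316386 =5135.49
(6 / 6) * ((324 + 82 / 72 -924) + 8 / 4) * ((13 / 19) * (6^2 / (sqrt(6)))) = -279331 * sqrt(6) / 114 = -6001.92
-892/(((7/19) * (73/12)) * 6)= -33896/511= -66.33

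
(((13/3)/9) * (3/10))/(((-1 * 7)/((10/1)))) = -0.21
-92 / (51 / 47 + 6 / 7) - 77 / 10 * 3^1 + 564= 3153671 / 6390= 493.53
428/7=61.14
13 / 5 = 2.60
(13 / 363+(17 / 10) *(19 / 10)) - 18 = -534851 / 36300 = -14.73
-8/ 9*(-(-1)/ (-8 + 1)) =8/ 63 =0.13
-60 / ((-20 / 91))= 273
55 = 55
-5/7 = -0.71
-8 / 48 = -0.17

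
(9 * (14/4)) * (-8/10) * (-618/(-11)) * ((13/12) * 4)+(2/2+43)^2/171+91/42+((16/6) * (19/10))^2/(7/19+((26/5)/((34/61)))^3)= -6121.53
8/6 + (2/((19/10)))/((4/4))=136/57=2.39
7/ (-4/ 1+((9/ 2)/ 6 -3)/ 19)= -532/ 313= -1.70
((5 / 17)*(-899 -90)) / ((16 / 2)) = -4945 / 136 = -36.36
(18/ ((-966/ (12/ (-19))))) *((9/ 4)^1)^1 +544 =1664177/ 3059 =544.03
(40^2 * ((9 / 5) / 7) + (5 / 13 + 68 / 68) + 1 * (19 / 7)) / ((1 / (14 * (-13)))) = -75626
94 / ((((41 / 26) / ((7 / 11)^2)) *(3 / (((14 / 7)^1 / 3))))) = 239512 / 44649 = 5.36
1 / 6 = 0.17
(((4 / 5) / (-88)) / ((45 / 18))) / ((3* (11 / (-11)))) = 1 / 825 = 0.00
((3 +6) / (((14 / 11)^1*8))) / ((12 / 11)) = 363 / 448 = 0.81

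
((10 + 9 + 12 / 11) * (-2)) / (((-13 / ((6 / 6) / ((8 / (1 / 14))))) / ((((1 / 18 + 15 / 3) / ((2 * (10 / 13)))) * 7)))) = 20111 / 31680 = 0.63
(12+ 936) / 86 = 474 / 43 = 11.02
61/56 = 1.09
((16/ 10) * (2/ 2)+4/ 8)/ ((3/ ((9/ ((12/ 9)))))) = 189/ 40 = 4.72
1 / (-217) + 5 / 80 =201 / 3472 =0.06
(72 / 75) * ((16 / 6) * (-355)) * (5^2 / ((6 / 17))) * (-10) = 1931200 / 3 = 643733.33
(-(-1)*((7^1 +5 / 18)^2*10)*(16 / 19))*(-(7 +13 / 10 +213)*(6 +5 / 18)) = -8582868218 / 13851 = -619656.94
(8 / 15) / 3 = 8 / 45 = 0.18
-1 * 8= -8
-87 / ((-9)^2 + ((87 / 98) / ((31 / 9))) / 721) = -63521542 / 59141007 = -1.07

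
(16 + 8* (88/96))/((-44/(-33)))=35/2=17.50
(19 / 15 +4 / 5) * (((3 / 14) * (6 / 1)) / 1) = 93 / 35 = 2.66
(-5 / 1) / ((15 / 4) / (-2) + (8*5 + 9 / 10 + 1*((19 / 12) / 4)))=-1200 / 9461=-0.13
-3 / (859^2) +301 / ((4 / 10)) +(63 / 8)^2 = 38464998457 / 47224384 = 814.52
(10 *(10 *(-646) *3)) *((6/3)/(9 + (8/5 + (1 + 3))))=-1938000/73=-26547.95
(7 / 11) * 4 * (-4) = -112 / 11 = -10.18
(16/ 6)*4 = 32/ 3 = 10.67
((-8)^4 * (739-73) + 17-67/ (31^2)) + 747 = 2622280633/ 961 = 2728699.93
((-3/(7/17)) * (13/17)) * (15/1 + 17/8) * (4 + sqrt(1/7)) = -5343/14- 5343 * sqrt(7)/392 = -417.70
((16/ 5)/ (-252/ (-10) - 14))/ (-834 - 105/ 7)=-2/ 5943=-0.00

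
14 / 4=7 / 2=3.50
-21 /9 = -7 /3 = -2.33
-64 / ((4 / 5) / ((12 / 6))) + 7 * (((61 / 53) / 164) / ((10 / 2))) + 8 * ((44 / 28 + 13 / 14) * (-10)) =-15645173 / 43460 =-359.99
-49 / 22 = -2.23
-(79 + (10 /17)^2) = -22931 /289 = -79.35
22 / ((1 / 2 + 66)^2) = 88 / 17689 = 0.00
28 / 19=1.47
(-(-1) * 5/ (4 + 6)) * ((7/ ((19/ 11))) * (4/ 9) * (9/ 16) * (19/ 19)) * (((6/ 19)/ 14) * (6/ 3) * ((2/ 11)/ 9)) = 1/ 2166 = 0.00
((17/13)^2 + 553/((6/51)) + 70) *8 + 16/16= 6452197/169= 38178.68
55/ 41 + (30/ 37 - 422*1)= -419.85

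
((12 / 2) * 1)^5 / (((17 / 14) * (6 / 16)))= 290304 / 17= 17076.71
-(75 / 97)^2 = -5625 / 9409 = -0.60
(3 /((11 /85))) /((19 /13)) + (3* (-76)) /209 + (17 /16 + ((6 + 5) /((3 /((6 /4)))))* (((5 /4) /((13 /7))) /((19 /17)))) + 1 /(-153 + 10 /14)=2623967 /137104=19.14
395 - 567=-172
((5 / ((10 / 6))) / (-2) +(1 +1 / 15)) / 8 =-13 / 240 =-0.05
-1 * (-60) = 60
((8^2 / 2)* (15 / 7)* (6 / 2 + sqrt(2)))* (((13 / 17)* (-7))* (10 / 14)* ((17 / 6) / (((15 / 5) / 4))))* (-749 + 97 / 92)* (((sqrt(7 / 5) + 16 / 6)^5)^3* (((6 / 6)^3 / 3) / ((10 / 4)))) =9541792* (sqrt(2) + 3)* (3* sqrt(35) + 40)^15 / 42300549810791015625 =263765804318946.58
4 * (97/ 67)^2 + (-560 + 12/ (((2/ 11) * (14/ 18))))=-14666962/ 31423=-466.76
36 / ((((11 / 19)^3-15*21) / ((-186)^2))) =-4271291352 / 1079627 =-3956.27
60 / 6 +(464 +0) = 474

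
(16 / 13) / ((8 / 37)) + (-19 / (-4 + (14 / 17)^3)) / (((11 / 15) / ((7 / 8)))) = 79174517 / 6447584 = 12.28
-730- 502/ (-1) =-228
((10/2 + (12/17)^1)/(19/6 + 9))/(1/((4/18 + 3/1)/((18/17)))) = 2813/1971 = 1.43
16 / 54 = 8 / 27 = 0.30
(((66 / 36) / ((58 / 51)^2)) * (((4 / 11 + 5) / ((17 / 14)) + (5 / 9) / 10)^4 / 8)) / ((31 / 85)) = 256857968708253125 / 1321093044919296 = 194.43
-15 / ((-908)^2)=-0.00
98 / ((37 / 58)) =5684 / 37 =153.62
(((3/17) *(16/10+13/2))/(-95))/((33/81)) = -6561/177650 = -0.04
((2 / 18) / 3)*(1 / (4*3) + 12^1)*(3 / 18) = 0.07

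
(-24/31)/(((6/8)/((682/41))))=-704/41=-17.17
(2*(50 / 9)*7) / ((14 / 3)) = 50 / 3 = 16.67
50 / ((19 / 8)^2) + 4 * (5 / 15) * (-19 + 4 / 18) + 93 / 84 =-4111651 / 272916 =-15.07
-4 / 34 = -2 / 17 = -0.12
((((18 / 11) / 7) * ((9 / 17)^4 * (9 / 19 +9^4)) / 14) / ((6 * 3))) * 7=408973374 / 122191223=3.35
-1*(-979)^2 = -958441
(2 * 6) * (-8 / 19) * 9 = -864 / 19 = -45.47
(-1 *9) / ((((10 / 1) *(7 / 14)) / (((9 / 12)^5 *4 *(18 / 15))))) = -6561 / 3200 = -2.05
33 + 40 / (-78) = 1267 / 39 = 32.49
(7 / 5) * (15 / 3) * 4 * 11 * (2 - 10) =-2464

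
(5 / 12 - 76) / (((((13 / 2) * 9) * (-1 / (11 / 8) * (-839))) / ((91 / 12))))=-69839 / 4349376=-0.02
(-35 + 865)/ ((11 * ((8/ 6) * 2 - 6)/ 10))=-226.36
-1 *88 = -88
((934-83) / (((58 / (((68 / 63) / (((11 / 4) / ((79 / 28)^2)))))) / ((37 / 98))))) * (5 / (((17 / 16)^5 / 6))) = 515140136468480 / 1343376736779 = 383.47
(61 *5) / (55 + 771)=305 / 826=0.37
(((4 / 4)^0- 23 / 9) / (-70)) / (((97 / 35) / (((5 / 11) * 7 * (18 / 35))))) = 14 / 1067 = 0.01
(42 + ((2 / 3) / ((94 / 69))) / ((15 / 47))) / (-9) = -653 / 135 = -4.84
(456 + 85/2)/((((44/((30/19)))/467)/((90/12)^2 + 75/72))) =478617.39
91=91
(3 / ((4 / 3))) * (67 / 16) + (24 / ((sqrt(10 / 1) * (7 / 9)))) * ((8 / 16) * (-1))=4.54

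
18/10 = 9/5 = 1.80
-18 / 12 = -3 / 2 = -1.50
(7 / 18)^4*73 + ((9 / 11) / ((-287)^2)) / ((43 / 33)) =620796489043 / 371811030192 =1.67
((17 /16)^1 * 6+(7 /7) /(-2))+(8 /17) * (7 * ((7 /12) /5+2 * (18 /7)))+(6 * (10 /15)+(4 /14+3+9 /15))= 443911 /14280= 31.09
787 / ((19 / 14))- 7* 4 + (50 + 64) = 12652 / 19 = 665.89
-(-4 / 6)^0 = -1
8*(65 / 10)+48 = 100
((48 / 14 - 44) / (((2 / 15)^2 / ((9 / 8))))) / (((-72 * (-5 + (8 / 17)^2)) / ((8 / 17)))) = -271575 / 77336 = -3.51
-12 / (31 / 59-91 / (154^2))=-2398704 / 104261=-23.01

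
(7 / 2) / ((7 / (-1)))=-1 / 2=-0.50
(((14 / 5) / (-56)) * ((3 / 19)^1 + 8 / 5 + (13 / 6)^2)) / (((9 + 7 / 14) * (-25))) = 22067 / 16245000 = 0.00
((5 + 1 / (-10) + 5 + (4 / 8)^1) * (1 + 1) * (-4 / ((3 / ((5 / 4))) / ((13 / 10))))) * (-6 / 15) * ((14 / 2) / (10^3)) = 0.13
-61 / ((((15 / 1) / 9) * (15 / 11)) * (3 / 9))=-2013 / 25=-80.52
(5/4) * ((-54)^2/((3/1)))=1215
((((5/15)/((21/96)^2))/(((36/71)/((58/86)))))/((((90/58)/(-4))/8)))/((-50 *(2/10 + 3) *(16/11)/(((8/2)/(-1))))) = -3.28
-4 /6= -2 /3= -0.67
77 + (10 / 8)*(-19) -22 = 125 / 4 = 31.25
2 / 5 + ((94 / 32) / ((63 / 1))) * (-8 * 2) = -0.35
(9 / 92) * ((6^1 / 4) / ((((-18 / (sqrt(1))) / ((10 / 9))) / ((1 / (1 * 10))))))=-1 / 1104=-0.00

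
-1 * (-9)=9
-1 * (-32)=32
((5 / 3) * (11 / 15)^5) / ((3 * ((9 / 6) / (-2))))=-644204 / 4100625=-0.16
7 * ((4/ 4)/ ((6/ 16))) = 56/ 3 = 18.67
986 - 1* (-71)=1057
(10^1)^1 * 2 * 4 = 80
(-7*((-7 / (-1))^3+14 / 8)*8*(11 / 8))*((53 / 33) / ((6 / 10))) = -71056.81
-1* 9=-9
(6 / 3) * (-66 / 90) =-22 / 15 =-1.47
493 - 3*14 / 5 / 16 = 19699 / 40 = 492.48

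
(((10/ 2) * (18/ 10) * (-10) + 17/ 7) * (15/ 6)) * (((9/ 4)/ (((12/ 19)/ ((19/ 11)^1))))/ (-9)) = 1106465/ 7392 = 149.68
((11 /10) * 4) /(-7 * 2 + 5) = -22 /45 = -0.49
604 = 604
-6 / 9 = -2 / 3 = -0.67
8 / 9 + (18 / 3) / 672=905 / 1008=0.90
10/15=2/3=0.67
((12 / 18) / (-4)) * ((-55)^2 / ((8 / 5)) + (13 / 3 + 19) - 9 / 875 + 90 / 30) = -40255909 / 126000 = -319.49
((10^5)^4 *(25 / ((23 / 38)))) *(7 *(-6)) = -3990000000000000000000000 / 23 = -173478260869565217391304.30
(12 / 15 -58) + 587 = 2649 / 5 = 529.80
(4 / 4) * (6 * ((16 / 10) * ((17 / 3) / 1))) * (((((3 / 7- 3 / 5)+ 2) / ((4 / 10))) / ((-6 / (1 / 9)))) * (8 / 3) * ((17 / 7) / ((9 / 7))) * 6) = -139.18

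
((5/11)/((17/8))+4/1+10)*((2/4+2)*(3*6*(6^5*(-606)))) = -563632940160/187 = -3014079893.90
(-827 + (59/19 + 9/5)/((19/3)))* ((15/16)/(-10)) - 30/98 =218360139/2830240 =77.15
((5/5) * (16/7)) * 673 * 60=646080/7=92297.14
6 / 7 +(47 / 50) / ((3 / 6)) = 479 / 175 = 2.74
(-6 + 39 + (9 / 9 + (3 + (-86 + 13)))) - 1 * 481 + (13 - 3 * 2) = -510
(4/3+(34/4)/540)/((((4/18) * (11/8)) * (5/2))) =1457/825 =1.77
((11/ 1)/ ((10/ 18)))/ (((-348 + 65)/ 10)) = -198/ 283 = -0.70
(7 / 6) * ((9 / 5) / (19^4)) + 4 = 5212861 / 1303210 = 4.00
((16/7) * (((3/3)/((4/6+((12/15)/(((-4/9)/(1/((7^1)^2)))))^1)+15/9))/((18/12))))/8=35/422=0.08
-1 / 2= -0.50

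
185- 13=172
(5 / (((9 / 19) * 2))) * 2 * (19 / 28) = 1805 / 252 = 7.16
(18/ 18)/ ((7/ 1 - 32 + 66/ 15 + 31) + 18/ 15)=5/ 58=0.09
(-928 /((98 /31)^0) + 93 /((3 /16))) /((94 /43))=-9288 /47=-197.62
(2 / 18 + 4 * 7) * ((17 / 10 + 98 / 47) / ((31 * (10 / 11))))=1650319 / 437100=3.78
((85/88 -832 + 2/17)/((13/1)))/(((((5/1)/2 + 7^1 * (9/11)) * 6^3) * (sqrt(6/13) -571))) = 0.00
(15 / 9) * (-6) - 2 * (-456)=902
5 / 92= 0.05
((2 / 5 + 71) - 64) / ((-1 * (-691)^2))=-0.00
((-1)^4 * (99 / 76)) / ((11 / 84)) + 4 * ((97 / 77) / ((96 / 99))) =16113 / 1064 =15.14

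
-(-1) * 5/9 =5/9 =0.56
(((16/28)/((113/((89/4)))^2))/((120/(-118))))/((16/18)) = -1402017/57205120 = -0.02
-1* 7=-7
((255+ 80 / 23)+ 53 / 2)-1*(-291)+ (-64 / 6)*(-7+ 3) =85373 / 138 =618.64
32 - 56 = -24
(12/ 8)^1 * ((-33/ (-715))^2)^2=243/ 35701250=0.00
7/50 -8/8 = -43/50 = -0.86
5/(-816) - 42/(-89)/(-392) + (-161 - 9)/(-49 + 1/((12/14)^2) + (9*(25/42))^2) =15232487677/1698457488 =8.97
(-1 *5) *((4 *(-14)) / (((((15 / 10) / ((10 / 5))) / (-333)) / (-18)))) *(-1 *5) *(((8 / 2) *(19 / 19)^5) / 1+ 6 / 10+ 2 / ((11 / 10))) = -789929280 / 11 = -71811752.73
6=6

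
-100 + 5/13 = -1295/13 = -99.62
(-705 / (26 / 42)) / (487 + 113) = -987 / 520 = -1.90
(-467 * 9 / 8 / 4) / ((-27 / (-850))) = -198475 / 48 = -4134.90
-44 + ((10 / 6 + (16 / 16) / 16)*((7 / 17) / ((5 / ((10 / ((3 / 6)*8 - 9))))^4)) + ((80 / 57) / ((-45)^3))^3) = -838202260331619940157 / 19057946320772015625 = -43.98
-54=-54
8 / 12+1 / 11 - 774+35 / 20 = -101837 / 132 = -771.49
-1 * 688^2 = -473344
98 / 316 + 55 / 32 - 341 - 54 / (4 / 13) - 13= -1333447 / 2528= -527.47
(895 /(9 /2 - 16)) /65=-1.20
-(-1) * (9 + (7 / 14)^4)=145 / 16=9.06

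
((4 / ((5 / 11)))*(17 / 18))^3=52313624 / 91125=574.09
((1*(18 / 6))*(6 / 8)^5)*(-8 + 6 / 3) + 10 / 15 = -5537 / 1536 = -3.60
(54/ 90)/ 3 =1/ 5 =0.20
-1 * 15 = -15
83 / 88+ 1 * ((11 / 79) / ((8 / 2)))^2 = 1037337 / 1098416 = 0.94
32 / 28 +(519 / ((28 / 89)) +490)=59943 / 28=2140.82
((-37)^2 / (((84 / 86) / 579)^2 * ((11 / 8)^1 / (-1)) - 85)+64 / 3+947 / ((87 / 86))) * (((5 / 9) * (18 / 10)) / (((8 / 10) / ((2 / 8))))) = 399536167559865 / 1358183530244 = 294.17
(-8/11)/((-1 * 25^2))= 8/6875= 0.00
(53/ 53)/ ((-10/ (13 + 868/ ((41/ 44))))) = -7745/ 82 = -94.45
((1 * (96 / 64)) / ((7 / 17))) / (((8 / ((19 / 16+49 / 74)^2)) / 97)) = 5931576675 / 39251968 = 151.12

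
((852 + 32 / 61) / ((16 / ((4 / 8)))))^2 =169026001 / 238144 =709.76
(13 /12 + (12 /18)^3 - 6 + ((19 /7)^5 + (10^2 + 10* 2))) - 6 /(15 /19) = 2315277667 /9075780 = 255.11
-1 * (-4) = 4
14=14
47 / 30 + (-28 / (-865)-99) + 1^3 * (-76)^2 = 29471929 / 5190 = 5678.60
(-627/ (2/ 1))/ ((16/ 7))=-4389/ 32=-137.16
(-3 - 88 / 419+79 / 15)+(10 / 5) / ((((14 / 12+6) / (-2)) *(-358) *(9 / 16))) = 99625502 / 48375645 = 2.06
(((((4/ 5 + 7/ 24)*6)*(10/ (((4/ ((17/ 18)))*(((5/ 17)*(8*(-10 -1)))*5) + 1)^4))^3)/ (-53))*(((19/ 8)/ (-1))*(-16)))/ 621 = -84488774290206903065768174751416900/ 8033642381515563766730907836788300834020793733204822168616864537873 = -0.00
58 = 58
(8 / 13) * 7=56 / 13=4.31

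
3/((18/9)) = 3/2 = 1.50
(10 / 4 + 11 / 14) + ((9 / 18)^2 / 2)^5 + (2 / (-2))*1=524295 / 229376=2.29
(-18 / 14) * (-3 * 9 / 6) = 81 / 14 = 5.79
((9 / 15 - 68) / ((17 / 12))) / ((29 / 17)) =-4044 / 145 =-27.89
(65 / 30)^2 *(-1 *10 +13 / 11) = -16393 / 396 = -41.40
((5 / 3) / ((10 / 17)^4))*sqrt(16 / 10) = 83521*sqrt(10) / 15000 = 17.61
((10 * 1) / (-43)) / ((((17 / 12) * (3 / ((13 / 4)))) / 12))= -2.13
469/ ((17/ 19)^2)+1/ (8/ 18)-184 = 467133/ 1156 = 404.09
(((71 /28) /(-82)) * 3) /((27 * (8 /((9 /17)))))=-71 /312256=-0.00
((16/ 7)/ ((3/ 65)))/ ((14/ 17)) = 8840/ 147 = 60.14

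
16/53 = 0.30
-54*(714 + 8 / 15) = -192924 / 5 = -38584.80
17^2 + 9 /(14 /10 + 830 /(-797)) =314.10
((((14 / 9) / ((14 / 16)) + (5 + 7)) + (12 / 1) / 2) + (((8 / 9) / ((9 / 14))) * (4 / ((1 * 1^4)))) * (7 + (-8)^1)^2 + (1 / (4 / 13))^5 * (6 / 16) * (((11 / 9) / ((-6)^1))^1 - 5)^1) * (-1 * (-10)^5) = -2829414990625 / 41472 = -68224705.60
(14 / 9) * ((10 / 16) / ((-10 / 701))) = -4907 / 72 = -68.15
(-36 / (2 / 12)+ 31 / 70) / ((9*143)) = -15089 / 90090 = -0.17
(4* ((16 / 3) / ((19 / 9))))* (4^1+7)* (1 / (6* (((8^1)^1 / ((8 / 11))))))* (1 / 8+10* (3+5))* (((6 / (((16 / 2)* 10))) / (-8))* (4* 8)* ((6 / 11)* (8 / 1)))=-184608 / 1045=-176.66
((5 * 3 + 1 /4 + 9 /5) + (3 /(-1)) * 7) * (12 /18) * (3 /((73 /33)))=-2607 /730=-3.57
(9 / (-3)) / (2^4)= -3 / 16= -0.19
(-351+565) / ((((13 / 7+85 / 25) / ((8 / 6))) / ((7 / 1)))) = 26215 / 69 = 379.93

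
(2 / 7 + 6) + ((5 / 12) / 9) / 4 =19043 / 3024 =6.30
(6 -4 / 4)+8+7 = 20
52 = 52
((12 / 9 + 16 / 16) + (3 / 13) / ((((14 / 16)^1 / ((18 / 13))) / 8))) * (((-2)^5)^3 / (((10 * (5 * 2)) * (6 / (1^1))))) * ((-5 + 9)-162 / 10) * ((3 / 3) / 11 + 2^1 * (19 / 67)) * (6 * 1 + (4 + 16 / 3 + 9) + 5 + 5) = 46553709359104 / 588512925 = 79103.97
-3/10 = -0.30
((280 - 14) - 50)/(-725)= -216/725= -0.30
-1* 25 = -25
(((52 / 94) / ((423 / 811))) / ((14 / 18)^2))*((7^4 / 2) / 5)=4649463 / 11045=420.96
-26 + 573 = 547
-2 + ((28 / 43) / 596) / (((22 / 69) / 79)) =-243751 / 140954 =-1.73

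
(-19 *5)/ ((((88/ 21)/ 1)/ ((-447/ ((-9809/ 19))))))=-19.63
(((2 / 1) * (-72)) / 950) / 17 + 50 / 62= 199643 / 250325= 0.80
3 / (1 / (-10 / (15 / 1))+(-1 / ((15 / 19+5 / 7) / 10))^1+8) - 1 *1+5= -16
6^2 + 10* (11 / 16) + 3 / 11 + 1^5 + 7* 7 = 8197 / 88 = 93.15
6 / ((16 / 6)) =9 / 4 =2.25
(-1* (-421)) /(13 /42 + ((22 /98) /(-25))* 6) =3094350 /1879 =1646.81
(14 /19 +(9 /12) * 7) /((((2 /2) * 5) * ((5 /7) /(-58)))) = -18473 /190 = -97.23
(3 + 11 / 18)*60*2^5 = 20800 / 3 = 6933.33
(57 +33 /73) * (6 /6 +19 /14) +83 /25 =1772438 /12775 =138.74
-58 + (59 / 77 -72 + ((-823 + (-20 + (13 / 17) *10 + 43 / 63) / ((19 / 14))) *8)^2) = 28799680213795769 / 650699973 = 44259538.05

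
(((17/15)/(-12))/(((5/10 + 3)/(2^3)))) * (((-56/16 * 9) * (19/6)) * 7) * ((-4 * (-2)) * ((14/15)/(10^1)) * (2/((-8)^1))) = -31654/1125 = -28.14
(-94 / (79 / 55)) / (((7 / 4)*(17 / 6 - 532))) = 24816 / 351155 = 0.07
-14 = -14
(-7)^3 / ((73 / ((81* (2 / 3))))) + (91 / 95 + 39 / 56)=-97894567 / 388360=-252.07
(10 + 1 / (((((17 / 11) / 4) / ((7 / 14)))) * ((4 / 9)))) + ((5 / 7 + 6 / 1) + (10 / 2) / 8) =19279 / 952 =20.25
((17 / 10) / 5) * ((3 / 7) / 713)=51 / 249550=0.00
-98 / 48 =-49 / 24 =-2.04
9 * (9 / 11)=81 / 11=7.36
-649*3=-1947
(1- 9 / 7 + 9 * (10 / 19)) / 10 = 296 / 665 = 0.45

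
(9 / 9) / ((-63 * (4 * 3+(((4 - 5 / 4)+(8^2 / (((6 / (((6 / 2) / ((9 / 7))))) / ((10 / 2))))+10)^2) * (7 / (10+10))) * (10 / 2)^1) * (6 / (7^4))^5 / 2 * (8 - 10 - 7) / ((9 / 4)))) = 11398895185373143 / 4429791612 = 2573235.08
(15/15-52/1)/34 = -3/2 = -1.50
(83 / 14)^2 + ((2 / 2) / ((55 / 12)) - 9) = 284227 / 10780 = 26.37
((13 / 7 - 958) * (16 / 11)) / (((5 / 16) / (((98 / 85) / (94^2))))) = -5996928 / 10327075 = -0.58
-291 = -291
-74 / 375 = -0.20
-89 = -89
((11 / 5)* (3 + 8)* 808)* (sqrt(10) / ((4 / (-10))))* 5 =-244420* sqrt(10) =-772923.91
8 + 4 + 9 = 21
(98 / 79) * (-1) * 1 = -1.24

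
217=217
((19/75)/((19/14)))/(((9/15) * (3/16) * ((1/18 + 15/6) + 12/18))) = 224/435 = 0.51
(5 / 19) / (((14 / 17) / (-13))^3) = -53969305 / 52136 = -1035.16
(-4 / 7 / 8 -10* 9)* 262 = -165191 / 7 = -23598.71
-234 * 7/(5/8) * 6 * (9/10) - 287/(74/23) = -26346817/1850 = -14241.52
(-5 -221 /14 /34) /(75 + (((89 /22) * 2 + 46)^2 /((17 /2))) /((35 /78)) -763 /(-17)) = -314721 /51087064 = -0.01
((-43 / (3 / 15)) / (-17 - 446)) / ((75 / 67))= 2881 / 6945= 0.41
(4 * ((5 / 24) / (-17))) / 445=-1 / 9078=-0.00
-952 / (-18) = 476 / 9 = 52.89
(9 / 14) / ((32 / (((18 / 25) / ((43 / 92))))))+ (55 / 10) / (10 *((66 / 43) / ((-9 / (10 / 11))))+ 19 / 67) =-2841299313 / 659129800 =-4.31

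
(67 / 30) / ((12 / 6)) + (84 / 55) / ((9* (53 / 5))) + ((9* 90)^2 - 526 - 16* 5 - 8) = 7642979967 / 11660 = 655487.13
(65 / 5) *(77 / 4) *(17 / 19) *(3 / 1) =51051 / 76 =671.72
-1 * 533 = -533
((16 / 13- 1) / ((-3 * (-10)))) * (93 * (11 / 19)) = 1023 / 2470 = 0.41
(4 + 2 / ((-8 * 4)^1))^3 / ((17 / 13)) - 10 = 36.68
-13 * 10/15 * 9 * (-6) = 468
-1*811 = -811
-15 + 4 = -11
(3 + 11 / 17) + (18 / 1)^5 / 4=8030726 / 17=472395.65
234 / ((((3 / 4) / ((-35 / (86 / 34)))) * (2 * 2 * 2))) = -23205 / 43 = -539.65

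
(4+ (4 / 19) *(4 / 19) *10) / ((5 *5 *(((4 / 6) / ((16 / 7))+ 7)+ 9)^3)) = 22173696 / 539482650775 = 0.00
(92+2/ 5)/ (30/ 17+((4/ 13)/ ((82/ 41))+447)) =14586/ 70865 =0.21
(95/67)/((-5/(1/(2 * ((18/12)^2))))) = -38/603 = -0.06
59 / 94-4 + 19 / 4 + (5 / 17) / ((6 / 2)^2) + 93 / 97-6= -10130597 / 2790108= -3.63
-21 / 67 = -0.31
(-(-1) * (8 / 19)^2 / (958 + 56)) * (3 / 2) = 16 / 61009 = 0.00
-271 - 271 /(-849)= -229808 /849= -270.68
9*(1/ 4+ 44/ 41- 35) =-49707/ 164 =-303.09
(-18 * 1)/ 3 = -6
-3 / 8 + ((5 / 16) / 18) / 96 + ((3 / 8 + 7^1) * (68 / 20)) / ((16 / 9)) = 1898017 / 138240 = 13.73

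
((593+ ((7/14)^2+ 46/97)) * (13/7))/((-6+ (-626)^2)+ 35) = 598949/212882796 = 0.00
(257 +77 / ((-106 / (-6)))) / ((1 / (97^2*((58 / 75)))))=7559341144 / 3975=1901721.04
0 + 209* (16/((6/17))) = 28424/3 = 9474.67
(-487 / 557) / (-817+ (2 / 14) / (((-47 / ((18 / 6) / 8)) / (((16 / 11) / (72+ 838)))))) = 801916115 / 749337095176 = 0.00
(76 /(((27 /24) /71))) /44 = 10792 /99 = 109.01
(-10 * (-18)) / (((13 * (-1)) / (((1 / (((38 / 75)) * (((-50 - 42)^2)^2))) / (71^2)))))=-3375 / 44600010855296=-0.00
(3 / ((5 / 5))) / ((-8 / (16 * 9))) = -54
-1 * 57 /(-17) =57 /17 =3.35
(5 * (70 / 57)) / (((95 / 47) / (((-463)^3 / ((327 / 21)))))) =-2285793066410 / 118047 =-19363415.13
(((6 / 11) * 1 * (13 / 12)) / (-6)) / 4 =-13 / 528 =-0.02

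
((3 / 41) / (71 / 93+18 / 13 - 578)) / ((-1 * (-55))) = -3627 / 1569942275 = -0.00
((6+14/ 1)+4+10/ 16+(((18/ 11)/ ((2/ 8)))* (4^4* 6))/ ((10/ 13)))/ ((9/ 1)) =5761619/ 3960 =1454.95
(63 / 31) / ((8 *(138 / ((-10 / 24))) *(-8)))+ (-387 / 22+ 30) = 49830529 / 4015616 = 12.41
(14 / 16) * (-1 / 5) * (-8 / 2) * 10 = 7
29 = 29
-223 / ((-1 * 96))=2.32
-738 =-738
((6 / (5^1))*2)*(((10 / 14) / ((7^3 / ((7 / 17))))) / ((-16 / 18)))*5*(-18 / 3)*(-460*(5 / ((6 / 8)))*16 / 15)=-1324800 / 5831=-227.20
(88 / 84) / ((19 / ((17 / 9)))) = 374 / 3591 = 0.10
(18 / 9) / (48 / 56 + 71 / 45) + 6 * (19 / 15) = 32296 / 3835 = 8.42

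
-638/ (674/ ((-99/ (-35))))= -31581/ 11795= -2.68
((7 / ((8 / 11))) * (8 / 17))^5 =2706784157 / 1419857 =1906.38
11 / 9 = 1.22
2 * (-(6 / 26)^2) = -18 / 169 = -0.11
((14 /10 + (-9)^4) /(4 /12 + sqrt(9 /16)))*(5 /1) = 30288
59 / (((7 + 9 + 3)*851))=59 / 16169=0.00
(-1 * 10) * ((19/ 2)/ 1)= -95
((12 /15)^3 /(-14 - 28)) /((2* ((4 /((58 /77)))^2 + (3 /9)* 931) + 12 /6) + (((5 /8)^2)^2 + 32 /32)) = -110231552 /6150832053625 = -0.00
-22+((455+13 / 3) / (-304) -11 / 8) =-2837 / 114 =-24.89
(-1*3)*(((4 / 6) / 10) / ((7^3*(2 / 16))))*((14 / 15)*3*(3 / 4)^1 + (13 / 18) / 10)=-782 / 77175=-0.01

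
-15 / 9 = -5 / 3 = -1.67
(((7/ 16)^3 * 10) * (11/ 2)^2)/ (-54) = -207515/ 442368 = -0.47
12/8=3/2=1.50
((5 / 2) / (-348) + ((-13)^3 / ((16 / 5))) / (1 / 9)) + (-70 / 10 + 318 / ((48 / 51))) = -8140687 / 1392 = -5848.19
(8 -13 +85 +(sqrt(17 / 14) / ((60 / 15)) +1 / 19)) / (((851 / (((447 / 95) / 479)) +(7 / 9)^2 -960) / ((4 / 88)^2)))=12069 * sqrt(238) / 28025249944384 +18356949 / 9508566945416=0.00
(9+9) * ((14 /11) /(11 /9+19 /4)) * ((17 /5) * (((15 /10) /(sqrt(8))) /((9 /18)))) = 115668 * sqrt(2) /11825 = 13.83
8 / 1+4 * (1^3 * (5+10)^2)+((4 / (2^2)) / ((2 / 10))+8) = 921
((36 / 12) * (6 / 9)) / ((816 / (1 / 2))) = 0.00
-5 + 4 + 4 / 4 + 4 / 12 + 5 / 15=2 / 3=0.67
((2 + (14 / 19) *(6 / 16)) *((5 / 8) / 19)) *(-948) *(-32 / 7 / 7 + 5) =-43666065 / 141512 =-308.57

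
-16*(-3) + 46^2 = 2164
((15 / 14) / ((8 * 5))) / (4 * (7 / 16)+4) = 3 / 644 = 0.00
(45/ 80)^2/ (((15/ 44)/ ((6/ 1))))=891/ 160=5.57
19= 19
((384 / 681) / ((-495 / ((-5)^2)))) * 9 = -640 / 2497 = -0.26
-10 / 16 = -5 / 8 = -0.62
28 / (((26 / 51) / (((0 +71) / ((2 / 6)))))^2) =4887771.50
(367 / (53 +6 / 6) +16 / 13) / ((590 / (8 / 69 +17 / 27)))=22687 / 2236572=0.01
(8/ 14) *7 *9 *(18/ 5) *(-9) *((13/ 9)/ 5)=-8424/ 25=-336.96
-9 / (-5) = 9 / 5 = 1.80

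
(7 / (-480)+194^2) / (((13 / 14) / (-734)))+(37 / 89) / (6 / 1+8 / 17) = -29749798.87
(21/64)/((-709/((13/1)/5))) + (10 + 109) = 26998447/226880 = 119.00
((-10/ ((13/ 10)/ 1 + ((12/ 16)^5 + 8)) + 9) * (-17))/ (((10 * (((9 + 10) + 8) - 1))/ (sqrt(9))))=-6600743/ 4232020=-1.56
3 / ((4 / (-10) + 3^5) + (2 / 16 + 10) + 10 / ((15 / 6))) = 40 / 3423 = 0.01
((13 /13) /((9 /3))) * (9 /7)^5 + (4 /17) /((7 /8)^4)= 449299 /285719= 1.57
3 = 3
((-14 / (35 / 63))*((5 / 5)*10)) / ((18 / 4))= -56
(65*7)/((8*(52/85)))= 2975/32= 92.97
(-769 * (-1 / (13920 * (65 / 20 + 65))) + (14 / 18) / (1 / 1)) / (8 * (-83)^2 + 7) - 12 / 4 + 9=5512145057 / 918688680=6.00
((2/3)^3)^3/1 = 0.03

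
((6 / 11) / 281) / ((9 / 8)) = 16 / 9273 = 0.00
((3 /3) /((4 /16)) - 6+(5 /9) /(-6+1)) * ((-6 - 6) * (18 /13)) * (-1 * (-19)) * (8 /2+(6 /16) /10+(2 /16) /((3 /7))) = 375079 /130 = 2885.22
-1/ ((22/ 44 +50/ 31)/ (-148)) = 9176/ 131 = 70.05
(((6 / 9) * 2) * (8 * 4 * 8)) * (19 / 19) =1024 / 3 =341.33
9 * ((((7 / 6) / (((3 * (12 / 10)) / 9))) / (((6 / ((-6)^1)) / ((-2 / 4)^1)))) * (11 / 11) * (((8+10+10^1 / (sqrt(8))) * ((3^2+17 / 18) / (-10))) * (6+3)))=-33831 / 16 - 18795 * sqrt(2) / 64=-2529.75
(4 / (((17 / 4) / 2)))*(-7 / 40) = -28 / 85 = -0.33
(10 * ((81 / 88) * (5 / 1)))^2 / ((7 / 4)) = 4100625 / 3388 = 1210.34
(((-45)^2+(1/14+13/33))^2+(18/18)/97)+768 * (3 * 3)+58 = 85082952684229/20704068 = 4109479.97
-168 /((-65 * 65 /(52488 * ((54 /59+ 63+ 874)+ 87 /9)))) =492989970816 /249275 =1977695.20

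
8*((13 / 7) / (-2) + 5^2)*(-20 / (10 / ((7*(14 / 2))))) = -18872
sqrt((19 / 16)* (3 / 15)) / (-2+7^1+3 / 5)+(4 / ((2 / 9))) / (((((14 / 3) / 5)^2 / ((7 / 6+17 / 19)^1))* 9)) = sqrt(95) / 112+17625 / 3724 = 4.82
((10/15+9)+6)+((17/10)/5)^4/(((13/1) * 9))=11456333521/731250000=15.67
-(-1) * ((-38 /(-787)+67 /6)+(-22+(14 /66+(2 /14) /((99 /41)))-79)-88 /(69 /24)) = -3013630597 /25087986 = -120.12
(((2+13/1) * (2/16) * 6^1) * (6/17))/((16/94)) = 6345/272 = 23.33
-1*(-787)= 787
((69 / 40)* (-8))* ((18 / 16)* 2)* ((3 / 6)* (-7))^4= -1491021 / 320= -4659.44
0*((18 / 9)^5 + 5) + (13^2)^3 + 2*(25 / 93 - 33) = 448887149 / 93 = 4826743.54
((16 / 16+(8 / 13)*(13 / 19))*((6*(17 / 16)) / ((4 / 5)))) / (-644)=-6885 / 391552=-0.02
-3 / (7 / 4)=-12 / 7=-1.71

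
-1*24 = -24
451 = 451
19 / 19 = 1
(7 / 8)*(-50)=-175 / 4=-43.75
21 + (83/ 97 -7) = 1441/ 97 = 14.86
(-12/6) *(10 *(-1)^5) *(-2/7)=-40/7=-5.71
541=541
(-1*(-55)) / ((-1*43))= -55 / 43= -1.28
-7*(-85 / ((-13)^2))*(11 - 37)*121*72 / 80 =-9968.54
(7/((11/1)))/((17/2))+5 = 949/187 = 5.07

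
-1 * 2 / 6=-1 / 3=-0.33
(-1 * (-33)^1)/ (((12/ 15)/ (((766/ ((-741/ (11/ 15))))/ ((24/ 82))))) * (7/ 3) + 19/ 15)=85502835/ 1414607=60.44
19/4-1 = 15/4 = 3.75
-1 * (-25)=25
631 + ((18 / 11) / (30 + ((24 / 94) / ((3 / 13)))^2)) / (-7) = 1675599988 / 2655499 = 630.99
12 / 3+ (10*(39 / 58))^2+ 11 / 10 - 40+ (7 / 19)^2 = 31725591 / 3036010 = 10.45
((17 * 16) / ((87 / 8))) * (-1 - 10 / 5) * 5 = -10880 / 29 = -375.17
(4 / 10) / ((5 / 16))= 32 / 25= 1.28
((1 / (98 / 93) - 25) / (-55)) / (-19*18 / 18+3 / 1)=-2357 / 86240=-0.03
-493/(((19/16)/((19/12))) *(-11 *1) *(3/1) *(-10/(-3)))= 986/165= 5.98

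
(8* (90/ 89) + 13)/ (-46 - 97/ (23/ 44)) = -43171/ 474014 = -0.09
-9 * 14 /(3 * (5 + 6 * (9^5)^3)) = -42 /1235346792567899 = -0.00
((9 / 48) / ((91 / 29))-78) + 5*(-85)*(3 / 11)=-3104691 / 16016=-193.85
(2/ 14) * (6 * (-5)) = -30/ 7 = -4.29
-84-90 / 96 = -84.94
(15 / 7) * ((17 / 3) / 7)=85 / 49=1.73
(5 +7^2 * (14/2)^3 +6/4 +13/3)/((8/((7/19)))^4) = 242277707/3202768896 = 0.08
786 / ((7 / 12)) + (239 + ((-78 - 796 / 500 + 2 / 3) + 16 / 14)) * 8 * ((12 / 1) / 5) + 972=23689772 / 4375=5414.81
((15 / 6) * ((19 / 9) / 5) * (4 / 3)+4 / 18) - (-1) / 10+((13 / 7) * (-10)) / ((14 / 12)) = -187717 / 13230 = -14.19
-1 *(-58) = 58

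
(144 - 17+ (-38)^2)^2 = 2468041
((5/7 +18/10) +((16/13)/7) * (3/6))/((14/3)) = 1776/3185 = 0.56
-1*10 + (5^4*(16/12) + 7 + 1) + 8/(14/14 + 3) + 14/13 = 32542/39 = 834.41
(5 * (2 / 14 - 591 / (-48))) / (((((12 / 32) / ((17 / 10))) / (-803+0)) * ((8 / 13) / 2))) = -82520295 / 112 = -736788.35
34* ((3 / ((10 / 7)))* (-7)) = -2499 / 5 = -499.80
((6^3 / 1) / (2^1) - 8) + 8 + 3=111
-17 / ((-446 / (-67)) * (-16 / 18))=2.87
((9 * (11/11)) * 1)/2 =9/2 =4.50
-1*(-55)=55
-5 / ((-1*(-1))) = -5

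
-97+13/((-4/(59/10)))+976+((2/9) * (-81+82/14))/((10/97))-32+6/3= 1682983/2520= 667.85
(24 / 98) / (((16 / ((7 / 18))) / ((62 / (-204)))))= -31 / 17136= -0.00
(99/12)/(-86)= -33/344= -0.10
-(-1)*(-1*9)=-9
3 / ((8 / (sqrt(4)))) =3 / 4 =0.75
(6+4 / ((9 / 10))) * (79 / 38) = 21.71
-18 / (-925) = 18 / 925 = 0.02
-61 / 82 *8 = -244 / 41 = -5.95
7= 7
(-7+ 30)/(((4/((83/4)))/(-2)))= -1909/8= -238.62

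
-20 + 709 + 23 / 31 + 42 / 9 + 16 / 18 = 193988 / 279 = 695.30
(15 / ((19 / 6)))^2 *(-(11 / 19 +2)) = -396900 / 6859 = -57.87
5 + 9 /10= 59 /10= 5.90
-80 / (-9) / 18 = 40 / 81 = 0.49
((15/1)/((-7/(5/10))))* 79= -1185/14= -84.64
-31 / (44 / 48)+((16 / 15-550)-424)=-166114 / 165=-1006.75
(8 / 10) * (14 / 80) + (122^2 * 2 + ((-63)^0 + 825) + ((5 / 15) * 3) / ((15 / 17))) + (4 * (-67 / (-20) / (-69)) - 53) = 35123391 / 1150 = 30542.08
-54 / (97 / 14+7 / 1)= -252 / 65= -3.88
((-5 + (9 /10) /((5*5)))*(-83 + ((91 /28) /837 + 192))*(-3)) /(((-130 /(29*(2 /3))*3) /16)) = -5253602242 /4080375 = -1287.53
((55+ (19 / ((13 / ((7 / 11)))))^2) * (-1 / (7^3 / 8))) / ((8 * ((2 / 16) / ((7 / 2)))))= -4.56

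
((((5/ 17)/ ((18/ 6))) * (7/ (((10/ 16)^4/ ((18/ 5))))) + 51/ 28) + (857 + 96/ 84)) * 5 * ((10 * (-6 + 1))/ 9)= -260656271/ 10710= -24337.65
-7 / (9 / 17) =-119 / 9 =-13.22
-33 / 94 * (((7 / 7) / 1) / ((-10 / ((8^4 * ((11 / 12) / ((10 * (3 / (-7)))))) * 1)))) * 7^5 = -1822147712 / 3525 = -516921.34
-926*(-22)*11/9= 24899.11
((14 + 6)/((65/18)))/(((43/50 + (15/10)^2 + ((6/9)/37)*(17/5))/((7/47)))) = 5594400/21507811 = 0.26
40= 40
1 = 1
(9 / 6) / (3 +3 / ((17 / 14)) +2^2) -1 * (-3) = 1017 / 322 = 3.16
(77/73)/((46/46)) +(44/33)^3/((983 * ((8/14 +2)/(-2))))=18360209/17437437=1.05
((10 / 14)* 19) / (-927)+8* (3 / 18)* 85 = 735325 / 6489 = 113.32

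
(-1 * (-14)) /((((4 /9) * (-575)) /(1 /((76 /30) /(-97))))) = 18333 /8740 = 2.10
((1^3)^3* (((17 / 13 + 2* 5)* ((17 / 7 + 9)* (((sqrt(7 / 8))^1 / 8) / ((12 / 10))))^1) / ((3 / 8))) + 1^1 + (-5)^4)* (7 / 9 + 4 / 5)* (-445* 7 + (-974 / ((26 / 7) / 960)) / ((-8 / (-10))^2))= -45814892354 / 117-25615355150* sqrt(14) / 4563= -412584853.08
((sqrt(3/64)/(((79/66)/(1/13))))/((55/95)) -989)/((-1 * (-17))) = -989/17+57 * sqrt(3)/69836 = -58.18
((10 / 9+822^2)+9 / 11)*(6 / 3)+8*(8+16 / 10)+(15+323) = 669134396 / 495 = 1351786.66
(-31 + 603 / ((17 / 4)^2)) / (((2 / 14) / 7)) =33761 / 289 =116.82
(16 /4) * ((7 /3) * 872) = 24416 /3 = 8138.67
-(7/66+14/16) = -259/264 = -0.98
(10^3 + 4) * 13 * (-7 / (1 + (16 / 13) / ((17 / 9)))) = -20191444 / 365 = -55319.02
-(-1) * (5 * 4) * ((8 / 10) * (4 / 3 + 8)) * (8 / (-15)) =-3584 / 45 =-79.64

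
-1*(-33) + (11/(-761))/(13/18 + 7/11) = 6753219/204709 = 32.99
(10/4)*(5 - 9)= -10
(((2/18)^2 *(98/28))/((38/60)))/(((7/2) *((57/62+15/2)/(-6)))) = -620/44631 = -0.01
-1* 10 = -10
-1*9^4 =-6561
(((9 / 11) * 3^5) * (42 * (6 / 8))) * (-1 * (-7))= 43839.41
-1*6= -6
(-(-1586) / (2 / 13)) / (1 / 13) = 134017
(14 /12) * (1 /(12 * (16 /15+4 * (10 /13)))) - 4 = -77113 /19392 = -3.98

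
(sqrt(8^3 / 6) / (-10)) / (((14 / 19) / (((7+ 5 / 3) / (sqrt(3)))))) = -1976 / 315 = -6.27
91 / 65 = 7 / 5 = 1.40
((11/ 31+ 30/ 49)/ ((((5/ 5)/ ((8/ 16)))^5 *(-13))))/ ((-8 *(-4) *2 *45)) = -113/ 139991040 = -0.00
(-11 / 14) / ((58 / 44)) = -121 / 203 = -0.60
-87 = -87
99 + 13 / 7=706 / 7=100.86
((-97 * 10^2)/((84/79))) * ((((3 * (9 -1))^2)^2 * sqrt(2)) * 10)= -211866624000 * sqrt(2)/7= -42803521867.86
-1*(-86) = 86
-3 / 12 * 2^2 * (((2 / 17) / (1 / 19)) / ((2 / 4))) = -76 / 17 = -4.47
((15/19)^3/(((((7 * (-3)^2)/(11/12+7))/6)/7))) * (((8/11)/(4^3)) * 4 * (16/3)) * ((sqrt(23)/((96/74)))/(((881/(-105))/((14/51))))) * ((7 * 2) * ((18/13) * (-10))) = 2379562500 * sqrt(23)/773157671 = 14.76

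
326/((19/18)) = 308.84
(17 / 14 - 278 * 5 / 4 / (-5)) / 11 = 45 / 7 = 6.43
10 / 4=5 / 2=2.50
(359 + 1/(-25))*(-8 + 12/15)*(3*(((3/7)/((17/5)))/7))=-415368/2975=-139.62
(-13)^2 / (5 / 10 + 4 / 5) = 130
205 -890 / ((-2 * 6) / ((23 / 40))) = 11887 / 48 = 247.65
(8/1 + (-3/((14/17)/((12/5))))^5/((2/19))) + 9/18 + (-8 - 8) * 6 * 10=-51075359811869/105043750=-486229.40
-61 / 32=-1.91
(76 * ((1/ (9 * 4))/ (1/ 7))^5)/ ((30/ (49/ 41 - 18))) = -220020437/ 18593349120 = -0.01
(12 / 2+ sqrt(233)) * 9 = 54+ 9 * sqrt(233) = 191.38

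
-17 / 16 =-1.06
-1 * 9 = -9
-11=-11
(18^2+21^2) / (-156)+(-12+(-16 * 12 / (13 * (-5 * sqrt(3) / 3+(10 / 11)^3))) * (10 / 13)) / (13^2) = -937433090067 / 188680934884+680279424 * sqrt(3) / 47170233721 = -4.94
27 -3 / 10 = 26.70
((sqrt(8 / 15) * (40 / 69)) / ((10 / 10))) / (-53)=-16 * sqrt(30) / 10971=-0.01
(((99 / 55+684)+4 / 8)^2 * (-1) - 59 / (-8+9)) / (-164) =2872.36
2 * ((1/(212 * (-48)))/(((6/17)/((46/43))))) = -0.00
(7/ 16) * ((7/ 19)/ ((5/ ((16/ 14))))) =7/ 190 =0.04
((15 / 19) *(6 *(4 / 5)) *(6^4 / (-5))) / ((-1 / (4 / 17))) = 373248 / 1615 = 231.11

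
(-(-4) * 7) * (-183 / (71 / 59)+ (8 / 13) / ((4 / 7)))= -3902276 / 923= -4227.82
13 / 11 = 1.18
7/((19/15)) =105/19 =5.53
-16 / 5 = -3.20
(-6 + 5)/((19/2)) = -2/19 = -0.11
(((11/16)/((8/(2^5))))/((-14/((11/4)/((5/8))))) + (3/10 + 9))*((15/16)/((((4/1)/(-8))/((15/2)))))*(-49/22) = 372015/1408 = 264.22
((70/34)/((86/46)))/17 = 805/12427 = 0.06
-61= -61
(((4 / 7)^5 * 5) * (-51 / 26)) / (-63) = 0.01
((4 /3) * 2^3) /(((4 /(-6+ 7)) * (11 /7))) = 56 /33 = 1.70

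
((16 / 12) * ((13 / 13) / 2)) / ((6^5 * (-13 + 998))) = 1 / 11489040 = 0.00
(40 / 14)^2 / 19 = 400 / 931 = 0.43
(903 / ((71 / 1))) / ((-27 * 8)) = -0.06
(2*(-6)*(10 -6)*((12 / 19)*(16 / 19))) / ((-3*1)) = 3072 / 361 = 8.51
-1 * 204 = -204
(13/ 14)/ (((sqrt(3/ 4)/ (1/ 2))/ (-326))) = -2119 * sqrt(3)/ 21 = -174.77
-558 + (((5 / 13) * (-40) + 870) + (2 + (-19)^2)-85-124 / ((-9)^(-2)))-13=-123271 / 13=-9482.38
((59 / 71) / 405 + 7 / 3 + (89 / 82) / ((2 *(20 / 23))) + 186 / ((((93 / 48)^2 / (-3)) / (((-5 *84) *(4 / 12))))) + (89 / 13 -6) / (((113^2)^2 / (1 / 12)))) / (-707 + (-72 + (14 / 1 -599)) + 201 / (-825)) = -1418859167172429973781065 / 93001650818600325677616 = -15.26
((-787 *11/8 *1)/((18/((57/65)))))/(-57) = 8657/9360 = 0.92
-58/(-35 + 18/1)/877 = 58/14909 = 0.00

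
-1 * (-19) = 19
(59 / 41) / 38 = 59 / 1558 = 0.04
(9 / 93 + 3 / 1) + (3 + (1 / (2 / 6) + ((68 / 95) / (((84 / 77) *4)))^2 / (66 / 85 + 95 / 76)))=9.11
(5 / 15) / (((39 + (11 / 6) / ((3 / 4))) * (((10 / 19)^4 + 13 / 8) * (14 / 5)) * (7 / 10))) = 26064200 / 10808853307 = 0.00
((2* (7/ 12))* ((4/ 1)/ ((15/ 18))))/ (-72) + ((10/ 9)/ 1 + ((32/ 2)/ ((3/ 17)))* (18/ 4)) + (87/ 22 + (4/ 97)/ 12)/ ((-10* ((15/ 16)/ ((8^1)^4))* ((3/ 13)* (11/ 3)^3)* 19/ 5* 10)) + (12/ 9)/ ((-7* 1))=3823405298469/ 9444177050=404.84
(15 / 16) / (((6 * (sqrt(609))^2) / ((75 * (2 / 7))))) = 125 / 22736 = 0.01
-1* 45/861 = -15/287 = -0.05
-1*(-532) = 532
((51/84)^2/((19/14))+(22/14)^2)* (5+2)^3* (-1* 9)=-1286145/152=-8461.48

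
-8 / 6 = -1.33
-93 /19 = -4.89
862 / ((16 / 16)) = 862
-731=-731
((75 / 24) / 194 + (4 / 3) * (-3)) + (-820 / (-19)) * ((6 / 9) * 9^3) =618385563 / 29488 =20970.75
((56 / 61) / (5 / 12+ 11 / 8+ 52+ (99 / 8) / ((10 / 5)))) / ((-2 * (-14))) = 96 / 175619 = 0.00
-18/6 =-3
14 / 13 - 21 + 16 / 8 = -233 / 13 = -17.92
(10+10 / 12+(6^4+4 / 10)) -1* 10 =38917 / 30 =1297.23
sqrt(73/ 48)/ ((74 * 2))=sqrt(219)/ 1776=0.01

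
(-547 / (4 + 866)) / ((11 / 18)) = -1641 / 1595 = -1.03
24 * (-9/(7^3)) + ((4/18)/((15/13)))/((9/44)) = 129952/416745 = 0.31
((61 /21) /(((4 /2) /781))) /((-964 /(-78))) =619333 /6748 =91.78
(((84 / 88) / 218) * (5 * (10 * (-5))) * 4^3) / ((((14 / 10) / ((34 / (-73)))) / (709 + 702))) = 2878440000 / 87527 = 32886.31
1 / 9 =0.11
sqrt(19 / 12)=sqrt(57) / 6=1.26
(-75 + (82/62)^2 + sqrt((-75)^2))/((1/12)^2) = 242064/961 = 251.89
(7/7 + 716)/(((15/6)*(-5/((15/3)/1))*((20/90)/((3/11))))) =-19359/55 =-351.98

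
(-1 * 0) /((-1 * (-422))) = 0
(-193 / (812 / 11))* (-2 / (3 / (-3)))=-2123 / 406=-5.23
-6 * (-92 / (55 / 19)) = 10488 / 55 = 190.69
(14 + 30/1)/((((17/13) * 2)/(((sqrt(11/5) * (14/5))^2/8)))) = 77077/2125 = 36.27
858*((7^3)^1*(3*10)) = 8828820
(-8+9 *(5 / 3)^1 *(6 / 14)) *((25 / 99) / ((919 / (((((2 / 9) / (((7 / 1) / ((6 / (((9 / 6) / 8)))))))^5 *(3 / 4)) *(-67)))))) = 449629388800 / 19153032843357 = 0.02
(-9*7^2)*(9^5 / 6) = -8680203 / 2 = -4340101.50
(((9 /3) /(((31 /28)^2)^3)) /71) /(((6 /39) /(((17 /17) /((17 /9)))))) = 84571748352 /1071216942967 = 0.08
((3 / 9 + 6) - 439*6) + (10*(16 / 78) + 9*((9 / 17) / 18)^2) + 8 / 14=-276143305 / 105196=-2625.04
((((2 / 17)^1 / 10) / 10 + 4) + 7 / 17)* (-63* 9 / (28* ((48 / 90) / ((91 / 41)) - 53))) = 7540533 / 4451960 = 1.69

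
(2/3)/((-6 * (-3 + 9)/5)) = -5/54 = -0.09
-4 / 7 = -0.57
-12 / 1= -12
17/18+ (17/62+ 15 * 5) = 21265/279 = 76.22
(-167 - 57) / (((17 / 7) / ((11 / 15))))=-17248 / 255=-67.64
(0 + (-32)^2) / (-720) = -64 / 45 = -1.42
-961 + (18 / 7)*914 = 9725 / 7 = 1389.29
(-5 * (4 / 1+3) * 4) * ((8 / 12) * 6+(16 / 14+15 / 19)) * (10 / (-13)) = 157800 / 247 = 638.87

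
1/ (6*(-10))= -1/ 60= -0.02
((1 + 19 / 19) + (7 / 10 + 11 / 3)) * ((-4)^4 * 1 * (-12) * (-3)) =58675.20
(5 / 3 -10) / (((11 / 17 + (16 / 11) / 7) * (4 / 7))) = -17.06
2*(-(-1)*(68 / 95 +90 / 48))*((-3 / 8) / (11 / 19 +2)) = -5907 / 7840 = -0.75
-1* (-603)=603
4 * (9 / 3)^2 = 36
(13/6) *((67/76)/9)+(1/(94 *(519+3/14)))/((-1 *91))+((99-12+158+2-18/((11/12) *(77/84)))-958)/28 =-133521259264529/5146184907864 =-25.95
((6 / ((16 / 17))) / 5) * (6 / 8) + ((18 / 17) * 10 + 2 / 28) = 221167 / 19040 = 11.62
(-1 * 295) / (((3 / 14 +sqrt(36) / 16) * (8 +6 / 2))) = -16520 / 363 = -45.51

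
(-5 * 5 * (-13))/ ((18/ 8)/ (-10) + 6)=13000/ 231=56.28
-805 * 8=-6440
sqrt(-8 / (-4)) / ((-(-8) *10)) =sqrt(2) / 80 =0.02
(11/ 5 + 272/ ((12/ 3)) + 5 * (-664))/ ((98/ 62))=-503719/ 245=-2056.00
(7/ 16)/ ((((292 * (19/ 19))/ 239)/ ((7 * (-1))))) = -2.51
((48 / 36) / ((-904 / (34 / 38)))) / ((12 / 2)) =-17 / 77292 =-0.00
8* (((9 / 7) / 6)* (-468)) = -5616 / 7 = -802.29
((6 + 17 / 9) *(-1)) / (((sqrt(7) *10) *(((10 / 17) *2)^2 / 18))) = -20519 *sqrt(7) / 14000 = -3.88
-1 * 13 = -13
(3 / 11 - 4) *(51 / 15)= -697 / 55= -12.67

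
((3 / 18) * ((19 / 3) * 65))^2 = 1525225 / 324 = 4707.48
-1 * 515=-515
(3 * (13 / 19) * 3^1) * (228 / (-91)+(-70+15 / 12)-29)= -328437 / 532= -617.36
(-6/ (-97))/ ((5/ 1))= 0.01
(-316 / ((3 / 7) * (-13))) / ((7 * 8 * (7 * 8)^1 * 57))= 79 / 248976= 0.00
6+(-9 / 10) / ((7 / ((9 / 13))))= 5379 / 910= 5.91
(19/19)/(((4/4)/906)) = 906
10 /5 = 2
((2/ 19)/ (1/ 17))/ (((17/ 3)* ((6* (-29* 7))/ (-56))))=8/ 551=0.01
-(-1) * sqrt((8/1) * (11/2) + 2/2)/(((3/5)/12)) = 60 * sqrt(5) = 134.16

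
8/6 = 4/3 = 1.33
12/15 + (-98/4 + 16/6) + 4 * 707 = 84209/30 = 2806.97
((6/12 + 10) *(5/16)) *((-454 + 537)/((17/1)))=8715/544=16.02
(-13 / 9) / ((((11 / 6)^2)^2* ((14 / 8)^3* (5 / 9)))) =-1078272 / 25109315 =-0.04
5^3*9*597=671625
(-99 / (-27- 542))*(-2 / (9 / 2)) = -44 / 569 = -0.08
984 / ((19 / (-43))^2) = 1819416 / 361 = 5039.93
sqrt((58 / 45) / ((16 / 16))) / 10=sqrt(290) / 150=0.11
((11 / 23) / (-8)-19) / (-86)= 3507 / 15824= 0.22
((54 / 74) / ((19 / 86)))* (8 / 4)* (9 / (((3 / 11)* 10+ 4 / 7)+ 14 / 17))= 13677741 / 948347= 14.42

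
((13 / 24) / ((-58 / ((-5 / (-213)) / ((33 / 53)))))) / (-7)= 3445 / 68490576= 0.00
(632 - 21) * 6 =3666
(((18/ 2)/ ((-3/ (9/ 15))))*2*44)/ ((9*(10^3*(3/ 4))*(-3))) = 44/ 5625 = 0.01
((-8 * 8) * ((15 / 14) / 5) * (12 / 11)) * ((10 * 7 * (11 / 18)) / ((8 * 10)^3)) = -1 / 800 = -0.00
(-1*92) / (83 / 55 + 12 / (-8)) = -10120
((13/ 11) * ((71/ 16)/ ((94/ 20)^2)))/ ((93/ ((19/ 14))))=438425/ 126549192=0.00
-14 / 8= -7 / 4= -1.75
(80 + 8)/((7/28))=352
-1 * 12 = -12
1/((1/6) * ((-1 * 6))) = -1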